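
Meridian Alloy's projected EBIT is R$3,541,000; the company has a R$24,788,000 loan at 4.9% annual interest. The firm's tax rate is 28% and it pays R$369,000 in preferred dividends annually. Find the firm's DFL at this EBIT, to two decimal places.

Interest = R$1,214,612.00.
Pre-tax preferred-dividend burden = R$369,000 ÷ (1 − 0.28) = R$512,500.00.
DFL = EBIT ÷ [EBIT − I − D_p/(1−t)] = R$3,541,000 ÷ [R$3,541,000 − R$1,214,612.00 − R$512,500.00] = R$3,541,000 ÷ R$1,813,888.00 = 1.9522.

1.95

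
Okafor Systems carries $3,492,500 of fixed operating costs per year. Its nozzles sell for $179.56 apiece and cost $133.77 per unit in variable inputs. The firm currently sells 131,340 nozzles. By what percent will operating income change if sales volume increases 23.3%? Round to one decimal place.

+55.6%

Total contribution margin = 131,340 × $45.79 = $6,014,058.60.
EBIT = $6,014,058.60 − $3,492,500 = $2,521,558.60.
Degree of operating leverage = $6,014,058.60 / $2,521,558.60 = 2.3851.
%ΔEBIT = DOL × %ΔSales = 2.3851 × +23.3% = +55.6%.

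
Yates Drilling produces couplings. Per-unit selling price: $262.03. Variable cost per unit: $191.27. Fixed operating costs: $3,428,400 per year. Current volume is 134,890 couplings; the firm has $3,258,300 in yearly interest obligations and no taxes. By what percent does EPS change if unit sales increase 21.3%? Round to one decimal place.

Total contribution margin = 134,890 × $70.76 = $9,544,816.40.
EBIT = $9,544,816.40 − $3,428,400 = $6,116,416.40.
Interest = $3,258,300.00, so EBIT − I = $2,858,116.40.
Degree of combined leverage = contribution ÷ (EBIT − I) = $9,544,816.40 ÷ $2,858,116.40 = 3.3395.
EPS therefore changes by 3.3395 × (+21.3%) = +71.1%.

+71.1%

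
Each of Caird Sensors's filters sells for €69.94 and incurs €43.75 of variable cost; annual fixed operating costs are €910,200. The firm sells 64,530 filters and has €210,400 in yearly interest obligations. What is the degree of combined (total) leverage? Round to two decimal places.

At 64,530 units, contribution = 64,530 × €26.19 = €1,690,040.70.
EBIT = €1,690,040.70 − €910,200 = €779,840.70. Interest = €210,400.00.
DOL = €1,690,040.70 ÷ €779,840.70 = 2.1672; DFL = €779,840.70 ÷ €569,440.70 = 1.3695.
DCL = DOL × DFL = 2.1672 × 1.3695 = 2.9680.

2.97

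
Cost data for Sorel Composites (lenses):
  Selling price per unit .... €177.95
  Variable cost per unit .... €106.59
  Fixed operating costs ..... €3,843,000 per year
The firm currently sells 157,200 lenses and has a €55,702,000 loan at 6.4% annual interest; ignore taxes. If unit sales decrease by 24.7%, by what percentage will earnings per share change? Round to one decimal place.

-72.7%

Contribution at this volume is 157,200 × €71.36 = €11,217,792.00.
Subtracting fixed costs: EBIT = €11,217,792.00 − €3,843,000 = €7,374,792.00.
After interest of €3,564,928.00, pre-tax earnings = €3,809,864.00.
DCL = total CM / (EBIT − I) = €11,217,792.00 / €3,809,864.00 = 2.9444.
%ΔEPS = DCL × %ΔSales = 2.9444 × -24.7% = -72.7%.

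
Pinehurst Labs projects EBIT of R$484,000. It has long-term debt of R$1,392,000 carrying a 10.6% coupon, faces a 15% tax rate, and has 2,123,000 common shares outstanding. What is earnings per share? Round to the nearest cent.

Interest = R$147,552.00, so EBT = R$484,000 − R$147,552.00 = R$336,448.00.
After tax at 15%: net income = R$336,448.00 × 0.85 = R$285,980.80.
EPS = R$285,980.80 ÷ 2,123,000 = R$0.13.

R$0.13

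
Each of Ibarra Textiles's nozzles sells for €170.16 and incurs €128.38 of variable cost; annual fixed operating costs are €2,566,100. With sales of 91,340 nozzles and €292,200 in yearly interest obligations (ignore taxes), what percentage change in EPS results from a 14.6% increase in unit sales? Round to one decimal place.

+58.2%

Total contribution margin = 91,340 × €41.78 = €3,816,185.20.
Subtracting fixed costs: EBIT = €3,816,185.20 − €2,566,100 = €1,250,085.20.
After interest of €292,200.00, pre-tax earnings = €957,885.20.
DCL = total CM / (EBIT − I) = €3,816,185.20 / €957,885.20 = 3.9840.
%ΔEPS = DCL × %ΔSales = 3.9840 × +14.6% = +58.2%.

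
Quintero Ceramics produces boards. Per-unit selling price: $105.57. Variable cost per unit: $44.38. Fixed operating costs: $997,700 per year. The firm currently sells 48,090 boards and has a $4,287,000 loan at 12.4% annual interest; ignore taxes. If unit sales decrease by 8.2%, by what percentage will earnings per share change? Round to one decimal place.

At 48,090 units, contribution = 48,090 × $61.19 = $2,942,627.10.
Subtracting fixed costs: EBIT = $2,942,627.10 − $997,700 = $1,944,927.10.
After interest of $531,588.00, pre-tax earnings = $1,413,339.10.
Degree of combined leverage = contribution ÷ (EBIT − I) = $2,942,627.10 ÷ $1,413,339.10 = 2.0820.
EPS therefore changes by 2.0820 × (-8.2%) = -17.1%.

-17.1%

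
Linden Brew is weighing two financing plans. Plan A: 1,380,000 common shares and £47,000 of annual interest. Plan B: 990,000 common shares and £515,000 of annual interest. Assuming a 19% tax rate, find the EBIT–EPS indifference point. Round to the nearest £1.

£1,703,000

Set EPS_A = EPS_B: (EBIT − £47,000)(1 − 0.19) ÷ 1,380,000 = (EBIT − £515,000)(1 − 0.19) ÷ 990,000.
The (1 − t) factor cancels: (EBIT − 47,000) × 990,000 = (EBIT − 515,000) × 1,380,000.
EBIT × (1,380,000 − 990,000) = 515,000 × 1,380,000 − 47,000 × 990,000 = 664,170,000,000, so EBIT = 664,170,000,000 ÷ 390,000 = 1,703,000.00.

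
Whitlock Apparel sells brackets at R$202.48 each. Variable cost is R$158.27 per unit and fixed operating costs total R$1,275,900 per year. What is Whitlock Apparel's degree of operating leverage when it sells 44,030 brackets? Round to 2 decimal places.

2.90

Total contribution margin = 44,030 × R$44.21 = R$1,946,566.30.
Operating income = contribution − fixed costs = R$1,946,566.30 − R$1,275,900 = R$670,666.30.
DOL = contribution ÷ EBIT = R$1,946,566.30 ÷ R$670,666.30 = 2.9024.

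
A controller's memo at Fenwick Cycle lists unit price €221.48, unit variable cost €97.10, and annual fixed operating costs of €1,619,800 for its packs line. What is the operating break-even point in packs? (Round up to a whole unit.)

Contribution margin per unit = €221.48 − €97.10 = €124.38.
Break-even volume = fixed costs ÷ CM per unit = €1,619,800 ÷ €124.38 = 13,022.99, so 13,023 packs.

13,023 packs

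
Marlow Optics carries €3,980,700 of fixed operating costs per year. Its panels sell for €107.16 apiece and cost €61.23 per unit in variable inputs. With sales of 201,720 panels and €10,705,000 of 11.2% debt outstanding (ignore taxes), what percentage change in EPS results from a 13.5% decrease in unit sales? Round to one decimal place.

Total contribution margin = 201,720 × €45.93 = €9,264,999.60.
Operating income = contribution − fixed costs = €9,264,999.60 − €3,980,700 = €5,284,299.60.
After interest of €1,198,960.00, pre-tax earnings = €4,085,339.60.
DCL = total CM / (EBIT − I) = €9,264,999.60 / €4,085,339.60 = 2.2679.
EPS therefore changes by 2.2679 × (-13.5%) = -30.6%.

-30.6%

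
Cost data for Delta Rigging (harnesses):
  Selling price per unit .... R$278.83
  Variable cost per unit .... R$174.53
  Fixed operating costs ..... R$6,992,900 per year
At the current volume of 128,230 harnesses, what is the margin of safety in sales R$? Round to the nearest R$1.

R$17,059,929

Unit CM = price − variable cost = R$278.83 − R$174.53 = R$104.30. Break-even units = R$6,992,900 ÷ R$104.30 = 67,046.02; break-even revenue = 67,046.02 × R$278.83 = R$18,694,442.06.
Actual sales revenue = 128,230 × R$278.83 = R$35,754,370.90.
Margin of safety = R$35,754,370.90 − R$18,694,442.06 = R$17,059,929.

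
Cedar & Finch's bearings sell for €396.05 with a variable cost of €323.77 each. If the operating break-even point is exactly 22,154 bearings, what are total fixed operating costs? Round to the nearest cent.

Unit CM = price − variable cost = €396.05 − €323.77 = €72.28.
Fixed costs = break-even units × CM = 22,154 × €72.28 = €1,601,291.12.

€1,601,291.12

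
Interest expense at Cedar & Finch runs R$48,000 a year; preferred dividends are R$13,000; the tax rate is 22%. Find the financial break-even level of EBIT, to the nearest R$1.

R$64,667

Preferred dividends are paid after tax, so their pre-tax equivalent is R$13,000 ÷ (1 − 0.22) = R$16,666.67.
EPS = 0 when EBIT covers interest plus the pre-tax preferred burden: R$48,000 + R$16,666.67 = R$64,666.67.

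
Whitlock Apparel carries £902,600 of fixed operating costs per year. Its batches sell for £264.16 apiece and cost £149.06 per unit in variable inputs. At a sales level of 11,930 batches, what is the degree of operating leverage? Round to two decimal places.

2.92

Contribution at this volume is 11,930 × £115.10 = £1,373,143.00.
Subtracting fixed costs: EBIT = £1,373,143.00 − £902,600 = £470,543.00.
Degree of operating leverage = £1,373,143.00 / £470,543.00 = 2.9182.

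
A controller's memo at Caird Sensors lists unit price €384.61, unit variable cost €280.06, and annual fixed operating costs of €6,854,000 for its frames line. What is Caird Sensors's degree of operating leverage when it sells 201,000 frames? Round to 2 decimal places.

At 201,000 units, contribution = 201,000 × €104.55 = €21,014,550.00.
EBIT = €21,014,550.00 − €6,854,000 = €14,160,550.00.
DOL = contribution ÷ EBIT = €21,014,550.00 ÷ €14,160,550.00 = 1.4840.

1.48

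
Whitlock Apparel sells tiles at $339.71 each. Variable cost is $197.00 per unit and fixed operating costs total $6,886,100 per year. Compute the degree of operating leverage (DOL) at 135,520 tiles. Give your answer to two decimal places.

1.55

Total contribution margin = 135,520 × $142.71 = $19,340,059.20.
Subtracting fixed costs: EBIT = $19,340,059.20 − $6,886,100 = $12,453,959.20.
DOL = contribution ÷ EBIT = $19,340,059.20 ÷ $12,453,959.20 = 1.5529.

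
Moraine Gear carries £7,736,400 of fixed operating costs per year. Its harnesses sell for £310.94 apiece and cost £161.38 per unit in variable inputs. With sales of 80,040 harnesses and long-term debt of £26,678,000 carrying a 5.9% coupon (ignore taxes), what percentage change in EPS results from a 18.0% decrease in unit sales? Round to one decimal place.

Total contribution margin = 80,040 × £149.56 = £11,970,782.40.
Subtracting fixed costs: EBIT = £11,970,782.40 − £7,736,400 = £4,234,382.40.
Interest = £1,574,002.00, so EBIT − I = £2,660,380.40.
Degree of combined leverage = contribution ÷ (EBIT − I) = £11,970,782.40 ÷ £2,660,380.40 = 4.4997.
EPS therefore changes by 4.4997 × (-18.0%) = -81.0%.

-81.0%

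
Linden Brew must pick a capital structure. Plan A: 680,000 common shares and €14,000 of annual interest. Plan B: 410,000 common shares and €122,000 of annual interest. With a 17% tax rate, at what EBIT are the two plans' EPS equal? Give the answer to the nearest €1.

€286,000

Set EPS_A = EPS_B: (EBIT − €14,000)(1 − 0.17) ÷ 680,000 = (EBIT − €122,000)(1 − 0.17) ÷ 410,000.
The (1 − t) factor cancels: (EBIT − 14,000) × 410,000 = (EBIT − 122,000) × 680,000.
EBIT × (680,000 − 410,000) = 122,000 × 680,000 − 14,000 × 410,000 = 77,220,000,000, so EBIT = 77,220,000,000 ÷ 270,000 = 286,000.00.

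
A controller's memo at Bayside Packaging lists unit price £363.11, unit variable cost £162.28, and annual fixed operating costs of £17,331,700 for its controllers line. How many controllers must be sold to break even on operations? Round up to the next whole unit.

Contribution margin per unit = £363.11 − £162.28 = £200.83.
Break-even Q = £17,331,700 / £200.83 = 86,300.35 → 86,301 controllers.

86,301 controllers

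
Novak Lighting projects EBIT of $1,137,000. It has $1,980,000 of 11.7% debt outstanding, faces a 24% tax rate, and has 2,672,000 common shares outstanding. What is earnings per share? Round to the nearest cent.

$0.26

Pre-tax income = $1,137,000 − $231,660.00 = $905,340.00.
After tax at 24%: net income = $905,340.00 × 0.76 = $688,058.40.
EPS = $688,058.40 ÷ 2,672,000 = $0.26.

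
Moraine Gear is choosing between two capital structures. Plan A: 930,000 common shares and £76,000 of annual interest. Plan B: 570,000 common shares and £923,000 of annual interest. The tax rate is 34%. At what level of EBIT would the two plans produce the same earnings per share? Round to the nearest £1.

£2,264,083

At indifference, (EBIT − 76,000)(1 − t)/930,000 = (EBIT − 923,000)(1 − t)/570,000.
Cancelling (1 − t) and cross-multiplying: 570,000·(EBIT − 76,000) = 930,000·(EBIT − 923,000).
Solving, EBIT = (923,000·930,000 − 76,000·570,000) / (930,000 − 570,000) = 815,070,000,000 / 360,000 = 2,264,083.33.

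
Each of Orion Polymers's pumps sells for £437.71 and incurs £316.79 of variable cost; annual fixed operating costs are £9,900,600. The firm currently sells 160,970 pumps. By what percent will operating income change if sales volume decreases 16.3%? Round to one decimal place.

Total contribution margin = 160,970 × £120.92 = £19,464,492.40.
Subtracting fixed costs: EBIT = £19,464,492.40 − £9,900,600 = £9,563,892.40.
DOL = contribution ÷ EBIT = £19,464,492.40 ÷ £9,563,892.40 = 2.0352.
Operating income changes by 2.0352 × -16.3% = -33.2%.

-33.2%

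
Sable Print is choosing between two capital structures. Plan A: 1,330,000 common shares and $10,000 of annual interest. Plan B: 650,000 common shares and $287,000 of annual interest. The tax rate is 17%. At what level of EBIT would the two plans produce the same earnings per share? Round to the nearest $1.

$551,779

At indifference, (EBIT − 10,000)(1 − t)/1,330,000 = (EBIT − 287,000)(1 − t)/650,000.
The (1 − t) factor cancels: (EBIT − 10,000) × 650,000 = (EBIT − 287,000) × 1,330,000.
Solving, EBIT = (287,000·1,330,000 − 10,000·650,000) / (1,330,000 − 650,000) = 375,210,000,000 / 680,000 = 551,779.41.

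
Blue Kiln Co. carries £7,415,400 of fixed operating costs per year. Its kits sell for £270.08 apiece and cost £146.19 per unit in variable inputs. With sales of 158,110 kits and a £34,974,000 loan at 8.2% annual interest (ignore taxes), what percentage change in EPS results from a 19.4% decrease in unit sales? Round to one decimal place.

-40.8%

Contribution at this volume is 158,110 × £123.89 = £19,588,247.90.
Operating income = contribution − fixed costs = £19,588,247.90 − £7,415,400 = £12,172,847.90.
After interest of £2,867,868.00, pre-tax earnings = £9,304,979.90.
Degree of combined leverage = contribution ÷ (EBIT − I) = £19,588,247.90 ÷ £9,304,979.90 = 2.1051.
%ΔEPS = DCL × %ΔSales = 2.1051 × -19.4% = -40.8%.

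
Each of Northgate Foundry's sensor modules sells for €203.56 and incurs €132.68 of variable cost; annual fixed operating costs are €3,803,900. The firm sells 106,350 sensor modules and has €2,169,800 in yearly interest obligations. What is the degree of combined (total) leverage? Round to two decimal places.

4.82

At 106,350 units, contribution = 106,350 × €70.88 = €7,538,088.00.
Subtracting fixed costs: EBIT = €7,538,088.00 − €3,803,900 = €3,734,188.00. Interest = €2,169,800.00.
DOL = €7,538,088.00 ÷ €3,734,188.00 = 2.0187; DFL = €3,734,188.00 ÷ €1,564,388.00 = 2.3870.
Combined leverage = 2.0187 × 2.3870 = 4.8186.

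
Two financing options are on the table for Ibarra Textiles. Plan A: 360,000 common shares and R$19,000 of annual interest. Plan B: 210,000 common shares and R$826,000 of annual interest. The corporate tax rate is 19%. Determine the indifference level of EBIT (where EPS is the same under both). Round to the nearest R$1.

Set EPS_A = EPS_B: (EBIT − R$19,000)(1 − 0.19) ÷ 360,000 = (EBIT − R$826,000)(1 − 0.19) ÷ 210,000.
The (1 − t) factor cancels: (EBIT − 19,000) × 210,000 = (EBIT − 826,000) × 360,000.
Solving, EBIT = (826,000·360,000 − 19,000·210,000) / (360,000 − 210,000) = 293,370,000,000 / 150,000 = 1,955,800.00.

R$1,955,800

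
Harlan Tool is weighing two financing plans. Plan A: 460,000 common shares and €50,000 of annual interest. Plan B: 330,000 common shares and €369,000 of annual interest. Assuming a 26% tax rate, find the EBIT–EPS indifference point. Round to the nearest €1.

At indifference, (EBIT − 50,000)(1 − t)/460,000 = (EBIT − 369,000)(1 − t)/330,000.
Cancelling (1 − t) and cross-multiplying: 330,000·(EBIT − 50,000) = 460,000·(EBIT − 369,000).
EBIT × (460,000 − 330,000) = 369,000 × 460,000 − 50,000 × 330,000 = 153,240,000,000, so EBIT = 153,240,000,000 ÷ 130,000 = 1,178,769.23.

€1,178,769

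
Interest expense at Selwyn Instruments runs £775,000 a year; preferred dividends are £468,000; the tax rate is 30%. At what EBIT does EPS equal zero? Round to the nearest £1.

£1,443,571

Grossing the preferred dividend up to pre-tax terms: £468,000 / (1 − 0.30) = £668,571.43.
EPS = 0 when EBIT covers interest plus the pre-tax preferred burden: £775,000 + £668,571.43 = £1,443,571.43.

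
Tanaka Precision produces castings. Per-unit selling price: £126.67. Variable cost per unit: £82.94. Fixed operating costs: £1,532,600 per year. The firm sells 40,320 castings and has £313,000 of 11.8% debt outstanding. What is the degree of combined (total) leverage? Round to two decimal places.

Total contribution margin = 40,320 × £43.73 = £1,763,193.60.
Operating income = contribution − fixed costs = £1,763,193.60 − £1,532,600 = £230,593.60. Interest = £36,934.00, so EBIT − I = £193,659.60.
DCL = contribution ÷ (EBIT − I) = £1,763,193.60 ÷ £193,659.60 = 9.1046.

9.10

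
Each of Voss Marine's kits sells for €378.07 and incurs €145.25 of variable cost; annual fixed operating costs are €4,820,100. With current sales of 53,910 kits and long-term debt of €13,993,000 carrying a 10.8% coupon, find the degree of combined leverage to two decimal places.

Total contribution margin = 53,910 × €232.82 = €12,551,326.20.
EBIT = €12,551,326.20 − €4,820,100 = €7,731,226.20. Interest = €1,511,244.00, so EBIT − I = €6,219,982.20.
DCL = contribution ÷ (EBIT − I) = €12,551,326.20 ÷ €6,219,982.20 = 2.0179.

2.02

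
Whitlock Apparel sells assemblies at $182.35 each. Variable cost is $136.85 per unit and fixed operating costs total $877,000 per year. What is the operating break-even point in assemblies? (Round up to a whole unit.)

19,275 assemblies

Each unit contributes $182.35 − $136.85 = $45.50.
Break-even Q = $877,000 / $45.50 = 19,274.73 → 19,275 assemblies.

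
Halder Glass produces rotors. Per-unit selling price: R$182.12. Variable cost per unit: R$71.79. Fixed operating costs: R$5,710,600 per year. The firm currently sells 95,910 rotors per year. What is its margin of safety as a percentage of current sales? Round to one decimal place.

Contribution margin per unit = R$182.12 − R$71.79 = R$110.33. Break-even units = R$5,710,600 ÷ R$110.33 = 51,759.27; break-even revenue = 51,759.27 × R$182.12 = R$9,426,397.82.
Current sales = 95,910 × R$182.12 = R$17,467,129.20.
Margin of safety = (R$17,467,129.20 − R$9,426,397.82) ÷ R$17,467,129.20 = 46.0%.

46.0%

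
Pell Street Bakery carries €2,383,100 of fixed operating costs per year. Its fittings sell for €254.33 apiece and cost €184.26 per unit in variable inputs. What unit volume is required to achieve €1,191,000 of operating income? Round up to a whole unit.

51,008 fittings

Unit CM = price − variable cost = €254.33 − €184.26 = €70.07.
Units = (FC + target) / CM = (€2,383,100 + €1,191,000) / €70.07 = 51,007.56, so 51,008 fittings.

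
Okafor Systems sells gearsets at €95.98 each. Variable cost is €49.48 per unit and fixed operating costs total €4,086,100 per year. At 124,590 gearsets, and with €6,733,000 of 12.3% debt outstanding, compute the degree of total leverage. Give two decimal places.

At 124,590 units, contribution = 124,590 × €46.50 = €5,793,435.00.
Subtracting fixed costs: EBIT = €5,793,435.00 − €4,086,100 = €1,707,335.00. Interest = €828,159.00.
DOL = €5,793,435.00 ÷ €1,707,335.00 = 3.3933; DFL = €1,707,335.00 ÷ €879,176.00 = 1.9420.
Combined leverage = 3.3933 × 1.9420 = 6.5898.

6.59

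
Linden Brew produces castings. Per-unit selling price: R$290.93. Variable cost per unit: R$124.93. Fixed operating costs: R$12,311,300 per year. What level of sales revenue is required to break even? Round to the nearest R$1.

R$21,576,666

Contribution margin per unit = R$290.93 − R$124.93 = R$166.00, a CM ratio of R$166.00 ÷ R$290.93 = 0.5706.
Break-even sales = FC ÷ CM ratio = R$12,311,300 × R$290.93 / R$166.00 = R$21,576,666.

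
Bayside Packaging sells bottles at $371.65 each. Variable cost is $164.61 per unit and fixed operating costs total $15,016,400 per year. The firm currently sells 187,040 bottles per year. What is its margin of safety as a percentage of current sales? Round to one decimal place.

61.2%

Contribution margin per unit = $371.65 − $164.61 = $207.04. Break-even units = $15,016,400 ÷ $207.04 = 72,528.98; break-even revenue = 72,528.98 × $371.65 = $26,955,395.38.
Current sales = 187,040 × $371.65 = $69,513,416.00.
Margin of safety = ($69,513,416.00 − $26,955,395.38) ÷ $69,513,416.00 = 61.2%.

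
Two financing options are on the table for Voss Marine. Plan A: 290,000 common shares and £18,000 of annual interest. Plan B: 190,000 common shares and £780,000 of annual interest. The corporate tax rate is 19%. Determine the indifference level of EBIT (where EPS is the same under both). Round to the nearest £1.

At indifference, (EBIT − 18,000)(1 − t)/290,000 = (EBIT − 780,000)(1 − t)/190,000.
Cancelling (1 − t) and cross-multiplying: 190,000·(EBIT − 18,000) = 290,000·(EBIT − 780,000).
Solving, EBIT = (780,000·290,000 − 18,000·190,000) / (290,000 − 190,000) = 222,780,000,000 / 100,000 = 2,227,800.00.

£2,227,800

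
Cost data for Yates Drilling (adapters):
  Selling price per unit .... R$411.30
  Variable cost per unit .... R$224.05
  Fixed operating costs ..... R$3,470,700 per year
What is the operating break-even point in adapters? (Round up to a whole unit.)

Contribution margin per unit = R$411.30 − R$224.05 = R$187.25.
Units to break even: R$3,470,700 ÷ R$187.25 = 18,535.11, rounded up to 18,536.

18,536 adapters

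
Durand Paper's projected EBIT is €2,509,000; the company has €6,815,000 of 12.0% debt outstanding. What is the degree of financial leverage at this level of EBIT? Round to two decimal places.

Annual interest charges come to €817,800.00.
DFL = EBIT ÷ (EBIT − I) = €2,509,000 ÷ (€2,509,000 − €817,800.00) = €2,509,000 ÷ €1,691,200.00 = 1.4836.

1.48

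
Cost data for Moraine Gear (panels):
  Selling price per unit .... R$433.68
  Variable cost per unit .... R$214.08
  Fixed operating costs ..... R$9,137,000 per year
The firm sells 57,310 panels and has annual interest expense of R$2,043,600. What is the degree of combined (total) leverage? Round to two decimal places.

Total contribution margin = 57,310 × R$219.60 = R$12,585,276.00.
Operating income = contribution − fixed costs = R$12,585,276.00 − R$9,137,000 = R$3,448,276.00. Interest = R$2,043,600.00, so EBIT − I = R$1,404,676.00.
Degree of total leverage = total CM / (EBIT − interest) = R$12,585,276.00 / R$1,404,676.00 = 8.9596.

8.96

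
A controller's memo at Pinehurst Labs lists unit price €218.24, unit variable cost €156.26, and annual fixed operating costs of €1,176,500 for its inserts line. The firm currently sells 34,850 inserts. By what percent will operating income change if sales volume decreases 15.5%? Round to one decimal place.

Contribution at this volume is 34,850 × €61.98 = €2,160,003.00.
Subtracting fixed costs: EBIT = €2,160,003.00 − €1,176,500 = €983,503.00.
So DOL = total CM / EBIT = €2,160,003.00 / €983,503.00 = 2.1962.
%ΔEBIT = DOL × %ΔSales = 2.1962 × -15.5% = -34.0%.

-34.0%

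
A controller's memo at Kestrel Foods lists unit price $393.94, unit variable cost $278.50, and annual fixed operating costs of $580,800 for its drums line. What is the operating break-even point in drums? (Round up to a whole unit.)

5,032 drums

Contribution margin per unit = $393.94 − $278.50 = $115.44.
Units to break even: $580,800 ÷ $115.44 = 5,031.19, rounded up to 5,032.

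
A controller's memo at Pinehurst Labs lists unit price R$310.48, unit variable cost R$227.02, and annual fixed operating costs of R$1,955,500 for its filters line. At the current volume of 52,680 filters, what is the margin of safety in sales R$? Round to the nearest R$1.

Each unit contributes R$310.48 − R$227.02 = R$83.46. Break-even units = R$1,955,500 ÷ R$83.46 = 23,430.39; break-even revenue = 23,430.39 × R$310.48 = R$7,274,666.19.
Current sales = 52,680 × R$310.48 = R$16,356,086.40.
Margin of safety = R$16,356,086.40 − R$7,274,666.19 = R$9,081,420.

R$9,081,420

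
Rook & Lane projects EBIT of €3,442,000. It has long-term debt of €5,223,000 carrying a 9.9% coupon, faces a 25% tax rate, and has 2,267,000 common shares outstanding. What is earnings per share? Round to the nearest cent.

€0.97

Pre-tax income = €3,442,000 − €517,077.00 = €2,924,923.00.
Net income = €2,924,923.00 × (1 − 0.25) = €2,193,692.25.
Per share: €2,193,692.25 / 2,267,000 shares = €0.97.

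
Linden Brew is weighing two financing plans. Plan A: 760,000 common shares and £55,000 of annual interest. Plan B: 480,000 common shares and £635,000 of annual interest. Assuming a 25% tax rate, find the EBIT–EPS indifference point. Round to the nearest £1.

At indifference, (EBIT − 55,000)(1 − t)/760,000 = (EBIT − 635,000)(1 − t)/480,000.
Cancelling (1 − t) and cross-multiplying: 480,000·(EBIT − 55,000) = 760,000·(EBIT − 635,000).
EBIT × (760,000 − 480,000) = 635,000 × 760,000 − 55,000 × 480,000 = 456,200,000,000, so EBIT = 456,200,000,000 ÷ 280,000 = 1,629,285.71.

£1,629,286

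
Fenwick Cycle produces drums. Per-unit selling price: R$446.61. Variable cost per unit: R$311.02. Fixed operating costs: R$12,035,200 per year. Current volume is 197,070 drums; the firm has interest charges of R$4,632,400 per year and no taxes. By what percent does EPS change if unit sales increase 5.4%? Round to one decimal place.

Total contribution margin = 197,070 × R$135.59 = R$26,720,721.30.
EBIT = R$26,720,721.30 − R$12,035,200 = R$14,685,521.30.
Interest = R$4,632,400.00, so EBIT − I = R$10,053,121.30.
Degree of combined leverage = contribution ÷ (EBIT − I) = R$26,720,721.30 ÷ R$10,053,121.30 = 2.6580.
EPS therefore changes by 2.6580 × (+5.4%) = +14.4%.

+14.4%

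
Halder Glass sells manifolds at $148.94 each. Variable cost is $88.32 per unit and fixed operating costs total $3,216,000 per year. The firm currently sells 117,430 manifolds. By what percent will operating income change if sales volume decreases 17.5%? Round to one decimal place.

Contribution at this volume is 117,430 × $60.62 = $7,118,606.60.
EBIT = $7,118,606.60 − $3,216,000 = $3,902,606.60.
DOL = contribution ÷ EBIT = $7,118,606.60 ÷ $3,902,606.60 = 1.8241.
%ΔEBIT = DOL × %ΔSales = 1.8241 × -17.5% = -31.9%.

-31.9%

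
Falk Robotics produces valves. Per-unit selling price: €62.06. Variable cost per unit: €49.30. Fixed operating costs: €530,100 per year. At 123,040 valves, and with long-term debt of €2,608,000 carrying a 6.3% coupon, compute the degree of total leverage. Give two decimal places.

Total contribution margin = 123,040 × €12.76 = €1,569,990.40.
Operating income = contribution − fixed costs = €1,569,990.40 − €530,100 = €1,039,890.40. Interest = €164,304.00, so EBIT − I = €875,586.40.
Degree of total leverage = total CM / (EBIT − interest) = €1,569,990.40 / €875,586.40 = 1.7931.

1.79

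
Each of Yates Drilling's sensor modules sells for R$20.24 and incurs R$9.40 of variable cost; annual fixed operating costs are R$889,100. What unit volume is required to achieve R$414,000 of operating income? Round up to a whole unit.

120,213 sensor modules

Contribution margin per unit = R$20.24 − R$9.40 = R$10.84.
Need Q such that Q × R$10.84 − R$889,100 = R$414,000, i.e. Q = R$1,303,100 / R$10.84 = 120,212.18 → 120,213.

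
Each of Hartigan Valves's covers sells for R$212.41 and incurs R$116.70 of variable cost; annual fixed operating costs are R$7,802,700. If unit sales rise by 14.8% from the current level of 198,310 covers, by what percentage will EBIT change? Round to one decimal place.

Contribution at this volume is 198,310 × R$95.71 = R$18,980,250.10.
Subtracting fixed costs: EBIT = R$18,980,250.10 − R$7,802,700 = R$11,177,550.10.
So DOL = total CM / EBIT = R$18,980,250.10 / R$11,177,550.10 = 1.6981.
%ΔEBIT = DOL × %ΔSales = 1.6981 × +14.8% = +25.1%.

+25.1%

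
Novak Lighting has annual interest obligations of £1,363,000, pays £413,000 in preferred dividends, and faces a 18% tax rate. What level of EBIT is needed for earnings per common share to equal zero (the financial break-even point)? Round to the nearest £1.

Preferred dividends are paid after tax, so their pre-tax equivalent is £413,000 ÷ (1 − 0.18) = £503,658.54.
Financial break-even EBIT = interest + D_p ÷ (1 − t) = £1,363,000 + £503,658.54 = £1,866,658.54.

£1,866,659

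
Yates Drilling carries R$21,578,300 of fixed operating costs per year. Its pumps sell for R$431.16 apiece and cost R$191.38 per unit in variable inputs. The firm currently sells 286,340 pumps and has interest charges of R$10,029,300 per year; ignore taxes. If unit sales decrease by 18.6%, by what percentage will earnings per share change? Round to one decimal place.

Contribution at this volume is 286,340 × R$239.78 = R$68,658,605.20.
Subtracting fixed costs: EBIT = R$68,658,605.20 − R$21,578,300 = R$47,080,305.20.
After interest of R$10,029,300.00, pre-tax earnings = R$37,051,005.20.
DCL = total CM / (EBIT − I) = R$68,658,605.20 / R$37,051,005.20 = 1.8531.
%ΔEPS = DCL × %ΔSales = 1.8531 × -18.6% = -34.5%.

-34.5%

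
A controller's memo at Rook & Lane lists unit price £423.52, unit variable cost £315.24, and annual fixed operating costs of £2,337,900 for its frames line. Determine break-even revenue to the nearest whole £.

Contribution margin per unit = £423.52 − £315.24 = £108.28, a CM ratio of £108.28 ÷ £423.52 = 0.2557.
Break-even sales = FC ÷ CM ratio = £2,337,900 × £423.52 / £108.28 = £9,144,324.

£9,144,324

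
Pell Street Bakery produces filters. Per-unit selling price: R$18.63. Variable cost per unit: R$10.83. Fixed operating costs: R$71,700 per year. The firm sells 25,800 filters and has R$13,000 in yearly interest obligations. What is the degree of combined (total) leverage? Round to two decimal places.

Total contribution margin = 25,800 × R$7.80 = R$201,240.00.
EBIT = R$201,240.00 − R$71,700 = R$129,540.00. Interest = R$13,000.00, so EBIT − I = R$116,540.00.
DCL = contribution ÷ (EBIT − I) = R$201,240.00 ÷ R$116,540.00 = 1.7268.

1.73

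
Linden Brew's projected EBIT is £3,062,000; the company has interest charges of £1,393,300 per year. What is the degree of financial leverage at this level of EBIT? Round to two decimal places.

Interest = £1,393,300.00.
DFL = EBIT ÷ (EBIT − I) = £3,062,000 ÷ (£3,062,000 − £1,393,300.00) = £3,062,000 ÷ £1,668,700.00 = 1.8350.

1.83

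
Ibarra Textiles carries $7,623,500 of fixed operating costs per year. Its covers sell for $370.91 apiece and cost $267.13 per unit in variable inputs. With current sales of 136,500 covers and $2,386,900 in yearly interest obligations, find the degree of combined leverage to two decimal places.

3.41

Total contribution margin = 136,500 × $103.78 = $14,165,970.00.
Operating income = contribution − fixed costs = $14,165,970.00 − $7,623,500 = $6,542,470.00. Interest = $2,386,900.00.
DOL = $14,165,970.00 ÷ $6,542,470.00 = 2.1652; DFL = $6,542,470.00 ÷ $4,155,570.00 = 1.5744.
DCL = DOL × DFL = 2.1652 × 1.5744 = 3.4089.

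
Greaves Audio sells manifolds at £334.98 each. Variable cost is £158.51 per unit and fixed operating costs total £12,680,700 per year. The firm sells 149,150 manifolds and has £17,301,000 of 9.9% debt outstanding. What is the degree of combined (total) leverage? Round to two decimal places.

Total contribution margin = 149,150 × £176.47 = £26,320,500.50.
Operating income = contribution − fixed costs = £26,320,500.50 − £12,680,700 = £13,639,800.50. Interest = £1,712,799.00, so EBIT − I = £11,927,001.50.
DCL = contribution ÷ (EBIT − I) = £26,320,500.50 ÷ £11,927,001.50 = 2.2068.

2.21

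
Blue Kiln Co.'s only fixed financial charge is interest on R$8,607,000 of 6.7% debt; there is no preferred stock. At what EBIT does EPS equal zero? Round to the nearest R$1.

Annual interest = 6.7% × R$8,607,000 = R$576,669.00.
Without preferred stock the financial break-even is simply EBIT = interest = R$576,669.00.

R$576,669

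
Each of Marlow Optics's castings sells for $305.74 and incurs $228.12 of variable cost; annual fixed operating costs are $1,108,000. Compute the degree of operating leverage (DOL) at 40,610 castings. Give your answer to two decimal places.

Total contribution margin = 40,610 × $77.62 = $3,152,148.20.
Operating income = contribution − fixed costs = $3,152,148.20 − $1,108,000 = $2,044,148.20.
So DOL = total CM / EBIT = $3,152,148.20 / $2,044,148.20 = 1.5420.

1.54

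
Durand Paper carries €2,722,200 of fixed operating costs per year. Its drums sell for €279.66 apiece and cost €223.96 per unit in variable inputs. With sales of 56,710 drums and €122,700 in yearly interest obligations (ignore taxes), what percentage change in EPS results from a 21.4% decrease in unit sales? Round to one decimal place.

Total contribution margin = 56,710 × €55.70 = €3,158,747.00.
Subtracting fixed costs: EBIT = €3,158,747.00 − €2,722,200 = €436,547.00.
After interest of €122,700.00, pre-tax earnings = €313,847.00.
DCL = total CM / (EBIT − I) = €3,158,747.00 / €313,847.00 = 10.0646.
%ΔEPS = DCL × %ΔSales = 10.0646 × -21.4% = -215.4%.

-215.4%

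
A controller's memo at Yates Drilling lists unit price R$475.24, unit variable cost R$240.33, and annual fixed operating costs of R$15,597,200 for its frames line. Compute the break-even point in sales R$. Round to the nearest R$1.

CM per unit = R$475.24 − R$240.33 = R$234.91; CM ratio = R$234.91 / R$475.24 = 0.4943.
Break-even revenue = fixed costs × price ÷ CM = R$15,597,200 × R$475.24 ÷ R$234.91 = R$31,554,269.

R$31,554,269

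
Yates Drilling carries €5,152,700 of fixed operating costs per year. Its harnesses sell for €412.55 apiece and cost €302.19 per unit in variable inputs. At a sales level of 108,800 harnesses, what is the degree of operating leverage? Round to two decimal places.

Total contribution margin = 108,800 × €110.36 = €12,007,168.00.
EBIT = €12,007,168.00 − €5,152,700 = €6,854,468.00.
DOL = contribution ÷ EBIT = €12,007,168.00 ÷ €6,854,468.00 = 1.7517.

1.75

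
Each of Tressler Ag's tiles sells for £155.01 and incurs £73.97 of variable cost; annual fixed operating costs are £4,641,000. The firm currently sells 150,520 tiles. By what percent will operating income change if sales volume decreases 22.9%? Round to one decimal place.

At 150,520 units, contribution = 150,520 × £81.04 = £12,198,140.80.
Subtracting fixed costs: EBIT = £12,198,140.80 − £4,641,000 = £7,557,140.80.
DOL = contribution ÷ EBIT = £12,198,140.80 ÷ £7,557,140.80 = 1.6141.
%ΔEBIT = DOL × %ΔSales = 1.6141 × -22.9% = -37.0%.

-37.0%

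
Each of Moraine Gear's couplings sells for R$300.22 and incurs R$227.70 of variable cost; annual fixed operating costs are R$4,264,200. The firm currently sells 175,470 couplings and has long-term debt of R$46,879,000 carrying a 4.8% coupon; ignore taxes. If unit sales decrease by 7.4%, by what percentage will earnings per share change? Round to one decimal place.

-15.2%

Total contribution margin = 175,470 × R$72.52 = R$12,725,084.40.
EBIT = R$12,725,084.40 − R$4,264,200 = R$8,460,884.40.
After interest of R$2,250,192.00, pre-tax earnings = R$6,210,692.40.
DCL = total CM / (EBIT − I) = R$12,725,084.40 / R$6,210,692.40 = 2.0489.
%ΔEPS = DCL × %ΔSales = 2.0489 × -7.4% = -15.2%.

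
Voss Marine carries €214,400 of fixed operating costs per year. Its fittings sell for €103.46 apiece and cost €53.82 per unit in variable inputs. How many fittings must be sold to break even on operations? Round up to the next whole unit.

4,320 fittings

Each unit contributes €103.46 − €53.82 = €49.64.
Break-even Q = €214,400 / €49.64 = 4,319.10 → 4,320 fittings.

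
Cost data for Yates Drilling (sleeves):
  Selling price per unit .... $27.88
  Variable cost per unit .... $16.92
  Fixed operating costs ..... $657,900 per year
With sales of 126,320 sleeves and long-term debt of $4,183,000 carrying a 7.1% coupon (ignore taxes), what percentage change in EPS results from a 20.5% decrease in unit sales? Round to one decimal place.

At 126,320 units, contribution = 126,320 × $10.96 = $1,384,467.20.
Subtracting fixed costs: EBIT = $1,384,467.20 − $657,900 = $726,567.20.
After interest of $296,993.00, pre-tax earnings = $429,574.20.
Degree of combined leverage = contribution ÷ (EBIT − I) = $1,384,467.20 ÷ $429,574.20 = 3.2229.
%ΔEPS = DCL × %ΔSales = 3.2229 × -20.5% = -66.1%.

-66.1%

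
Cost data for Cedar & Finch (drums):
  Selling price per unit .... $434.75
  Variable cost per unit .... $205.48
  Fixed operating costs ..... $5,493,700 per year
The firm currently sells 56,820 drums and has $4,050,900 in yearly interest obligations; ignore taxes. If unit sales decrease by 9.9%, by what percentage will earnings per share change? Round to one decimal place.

At 56,820 units, contribution = 56,820 × $229.27 = $13,027,121.40.
Subtracting fixed costs: EBIT = $13,027,121.40 − $5,493,700 = $7,533,421.40.
After interest of $4,050,900.00, pre-tax earnings = $3,482,521.40.
DCL = total CM / (EBIT − I) = $13,027,121.40 / $3,482,521.40 = 3.7407.
%ΔEPS = DCL × %ΔSales = 3.7407 × -9.9% = -37.0%.

-37.0%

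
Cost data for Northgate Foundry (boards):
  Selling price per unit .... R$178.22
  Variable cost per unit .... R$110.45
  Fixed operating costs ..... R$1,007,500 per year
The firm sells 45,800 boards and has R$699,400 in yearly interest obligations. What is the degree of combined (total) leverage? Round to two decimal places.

Total contribution margin = 45,800 × R$67.77 = R$3,103,866.00.
Subtracting fixed costs: EBIT = R$3,103,866.00 − R$1,007,500 = R$2,096,366.00. Interest = R$699,400.00, so EBIT − I = R$1,396,966.00.
DCL = contribution ÷ (EBIT − I) = R$3,103,866.00 ÷ R$1,396,966.00 = 2.2219.

2.22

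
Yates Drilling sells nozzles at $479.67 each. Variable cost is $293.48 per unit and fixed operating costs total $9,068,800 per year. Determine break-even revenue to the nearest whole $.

CM per unit = $479.67 − $293.48 = $186.19; CM ratio = $186.19 / $479.67 = 0.3882.
Break-even sales = FC ÷ CM ratio = $9,068,800 × $479.67 / $186.19 = $23,363,399.

$23,363,399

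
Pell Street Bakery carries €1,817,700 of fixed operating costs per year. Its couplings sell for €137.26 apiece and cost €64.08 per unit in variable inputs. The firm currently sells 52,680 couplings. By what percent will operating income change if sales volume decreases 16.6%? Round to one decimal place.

-31.4%

Total contribution margin = 52,680 × €73.18 = €3,855,122.40.
Operating income = contribution − fixed costs = €3,855,122.40 − €1,817,700 = €2,037,422.40.
So DOL = total CM / EBIT = €3,855,122.40 / €2,037,422.40 = 1.8922.
So EBIT moves 1.8922 × (-16.6%) = -31.4%.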